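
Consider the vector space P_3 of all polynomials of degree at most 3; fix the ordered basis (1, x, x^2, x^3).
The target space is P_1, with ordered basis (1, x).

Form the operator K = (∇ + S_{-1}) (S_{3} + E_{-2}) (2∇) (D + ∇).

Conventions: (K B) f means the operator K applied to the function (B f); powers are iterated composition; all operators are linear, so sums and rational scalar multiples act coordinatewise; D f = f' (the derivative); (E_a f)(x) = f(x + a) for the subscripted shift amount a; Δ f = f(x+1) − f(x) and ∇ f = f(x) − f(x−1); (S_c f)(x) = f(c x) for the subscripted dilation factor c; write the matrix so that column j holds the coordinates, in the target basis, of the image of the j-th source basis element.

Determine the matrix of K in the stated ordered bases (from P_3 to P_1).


image of 1: 0
image of x: 0
image of x^2: 16
image of x^3: -96x + 12
each image's coordinates form column j of the matrix

the matrix is [[0, 0, 16, 12]; [0, 0, 0, -96]] (rows listed top to bottom)


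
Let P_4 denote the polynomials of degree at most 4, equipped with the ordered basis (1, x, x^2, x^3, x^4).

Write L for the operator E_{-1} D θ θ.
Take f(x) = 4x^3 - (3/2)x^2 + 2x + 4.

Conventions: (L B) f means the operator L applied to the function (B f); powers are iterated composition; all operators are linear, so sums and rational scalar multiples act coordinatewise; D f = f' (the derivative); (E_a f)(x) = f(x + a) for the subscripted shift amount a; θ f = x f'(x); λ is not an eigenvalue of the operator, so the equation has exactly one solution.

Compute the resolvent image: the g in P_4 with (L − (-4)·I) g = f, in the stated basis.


write g with unknown coordinates in the stated basis and equate coefficients in (L − (-4)·I) g = f
solving from the highest basis element down gives g = x^3 - (57/8)x^2 + (113/4)x - 433/16
check: L g = 27x^2 - 111x + 449/4
so L g − (-4)·g = 4x^3 - (3/2)x^2 + 2x + 4 = f ✓

g(x) = x^3 - (57/8)x^2 + (113/4)x - 433/16


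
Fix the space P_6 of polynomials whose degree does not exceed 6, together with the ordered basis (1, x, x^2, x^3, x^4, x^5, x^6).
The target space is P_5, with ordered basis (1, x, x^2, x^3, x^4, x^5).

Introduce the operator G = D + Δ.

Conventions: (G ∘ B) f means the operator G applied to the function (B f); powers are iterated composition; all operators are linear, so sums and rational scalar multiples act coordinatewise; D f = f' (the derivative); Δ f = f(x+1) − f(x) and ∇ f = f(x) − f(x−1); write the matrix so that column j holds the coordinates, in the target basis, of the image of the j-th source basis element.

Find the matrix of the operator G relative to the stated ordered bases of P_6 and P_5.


image of 1: 0
image of x: 2
image of x^2: 4x + 1
image of x^3: 6x^2 + 3x + 1
image of x^4: 8x^3 + 6x^2 + 4x + 1
image of x^5: 10x^4 + 10x^3 + 10x^2 + 5x + 1
image of x^6: 12x^5 + 15x^4 + 20x^3 + 15x^2 + 6x + 1
each image's coordinates form column j of the matrix

the matrix is [[0, 2, 1, 1, 1, 1, 1]; [0, 0, 4, 3, 4, 5, 6]; [0, 0, 0, 6, 6, 10, 15]; [0, 0, 0, 0, 8, 10, 20]; [0, 0, 0, 0, 0, 10, 15]; [0, 0, 0, 0, 0, 0, 12]] (rows listed top to bottom)


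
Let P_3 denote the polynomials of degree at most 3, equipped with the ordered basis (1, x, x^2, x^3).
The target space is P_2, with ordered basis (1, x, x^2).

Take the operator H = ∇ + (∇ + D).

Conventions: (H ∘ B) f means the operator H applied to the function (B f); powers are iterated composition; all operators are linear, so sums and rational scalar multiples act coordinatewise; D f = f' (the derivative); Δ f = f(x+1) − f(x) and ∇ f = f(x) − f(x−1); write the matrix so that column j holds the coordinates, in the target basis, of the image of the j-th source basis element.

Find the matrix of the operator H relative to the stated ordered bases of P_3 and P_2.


image of 1: 0
image of x: 3
image of x^2: 6x - 2
image of x^3: 9x^2 - 6x + 2
each image's coordinates form column j of the matrix

the matrix is [[0, 3, -2, 2]; [0, 0, 6, -6]; [0, 0, 0, 9]] (rows listed top to bottom)


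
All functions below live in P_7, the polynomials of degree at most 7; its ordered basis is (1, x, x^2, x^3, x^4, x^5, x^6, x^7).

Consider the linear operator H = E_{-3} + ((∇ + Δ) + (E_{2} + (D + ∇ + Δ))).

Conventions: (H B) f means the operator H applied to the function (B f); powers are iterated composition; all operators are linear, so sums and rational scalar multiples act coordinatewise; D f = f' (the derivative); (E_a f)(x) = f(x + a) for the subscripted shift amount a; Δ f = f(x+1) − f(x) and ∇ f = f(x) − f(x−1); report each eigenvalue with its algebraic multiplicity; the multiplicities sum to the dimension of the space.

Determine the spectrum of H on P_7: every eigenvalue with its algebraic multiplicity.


λ = 2 (multiplicity 8)

image of 1: 2
image of x: 2x + 4
image of x^2: 2x^2 + 8x + 13
image of x^3: 2x^3 + 12x^2 + 39x - 15
image of x^4: 2x^4 + 16x^3 + 78x^2 - 60x + 97
image of x^5: 2x^5 + 20x^4 + 130x^3 - 150x^2 + 485x - 207
image of x^6: 2x^6 + 24x^5 + 195x^4 - 300x^3 + 1455x^2 - 1242x + 793
image of x^7: 2x^7 + 28x^6 + 273x^5 - 525x^4 + 3395x^3 - 4347x^2 + 5551x - 2055
the matrix is upper triangular; its diagonal is (2, 2, 2, 2, 2, 2, 2, 2)
for a triangular matrix the eigenvalues are the diagonal entries, with algebraic multiplicity their repetition count


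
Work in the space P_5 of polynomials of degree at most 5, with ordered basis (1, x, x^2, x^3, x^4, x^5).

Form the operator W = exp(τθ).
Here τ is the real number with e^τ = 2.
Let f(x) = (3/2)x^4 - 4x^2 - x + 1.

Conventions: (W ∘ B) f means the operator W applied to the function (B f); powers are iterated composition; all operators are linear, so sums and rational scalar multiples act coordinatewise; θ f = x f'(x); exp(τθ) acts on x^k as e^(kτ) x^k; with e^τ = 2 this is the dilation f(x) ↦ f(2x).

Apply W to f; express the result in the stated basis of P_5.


exp(τθ) x^k = e^(kτ) x^k; with e^τ = 2 this sends x^k to 2^k x^k
x ↦ 2 x
x^2 ↦ 4 x^2
x^4 ↦ 16 x^4
applying this coordinatewise to f: exp(τθ) f = 24x^4 - 16x^2 - 2x + 1

the image equals g(x) = 24x^4 - 16x^2 - 2x + 1


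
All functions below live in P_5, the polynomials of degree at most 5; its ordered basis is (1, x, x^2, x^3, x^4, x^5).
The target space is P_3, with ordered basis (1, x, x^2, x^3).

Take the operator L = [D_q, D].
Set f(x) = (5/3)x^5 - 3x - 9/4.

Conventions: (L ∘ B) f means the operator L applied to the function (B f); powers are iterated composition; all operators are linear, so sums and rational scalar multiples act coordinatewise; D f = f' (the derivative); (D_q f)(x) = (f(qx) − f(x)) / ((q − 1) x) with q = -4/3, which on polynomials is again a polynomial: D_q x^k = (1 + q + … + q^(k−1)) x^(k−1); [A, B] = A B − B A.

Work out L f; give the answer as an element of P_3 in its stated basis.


D f = (25/3)x^4 - 3
D_q D f = -(625/81)x^3
D_q f = (905/243)x^4 - 3
D D_q f = (3620/243)x^3
[D_q, D] f = -(5495/243)x^3

the result is g(x) = -(5495/243)x^3


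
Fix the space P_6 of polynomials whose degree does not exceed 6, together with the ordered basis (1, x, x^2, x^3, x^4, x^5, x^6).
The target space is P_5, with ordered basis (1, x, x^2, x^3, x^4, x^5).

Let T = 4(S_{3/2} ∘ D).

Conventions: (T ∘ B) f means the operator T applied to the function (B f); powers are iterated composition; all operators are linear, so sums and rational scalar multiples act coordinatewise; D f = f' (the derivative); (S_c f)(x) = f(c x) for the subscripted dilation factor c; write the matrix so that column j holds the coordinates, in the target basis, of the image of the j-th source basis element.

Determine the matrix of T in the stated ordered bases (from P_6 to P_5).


image of 1: 0
image of x: 4
image of x^2: 12x
image of x^3: 27x^2
image of x^4: 54x^3
image of x^5: (405/4)x^4
image of x^6: (729/4)x^5
each image's coordinates form column j of the matrix

the matrix is [[0, 4, 0, 0, 0, 0, 0]; [0, 0, 12, 0, 0, 0, 0]; [0, 0, 0, 27, 0, 0, 0]; [0, 0, 0, 0, 54, 0, 0]; [0, 0, 0, 0, 0, 405/4, 0]; [0, 0, 0, 0, 0, 0, 729/4]] (rows listed top to bottom)


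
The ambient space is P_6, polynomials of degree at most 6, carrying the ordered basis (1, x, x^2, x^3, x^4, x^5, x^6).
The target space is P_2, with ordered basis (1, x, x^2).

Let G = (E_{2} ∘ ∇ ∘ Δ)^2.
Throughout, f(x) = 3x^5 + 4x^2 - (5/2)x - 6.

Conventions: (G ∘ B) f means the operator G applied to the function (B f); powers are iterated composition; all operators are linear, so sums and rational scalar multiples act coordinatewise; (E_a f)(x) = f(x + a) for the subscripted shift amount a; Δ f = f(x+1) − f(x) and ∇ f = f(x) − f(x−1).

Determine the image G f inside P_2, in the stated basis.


Δ f = 15x^4 + 30x^3 + 30x^2 + 23x + 9/2
∇ Δ f = 60x^3 + 30x + 8
E_{2} (∇ ∘ Δ) f = 60x^3 + 360x^2 + 750x + 548
Δ (E_{2} ∘ ∇ ∘ Δ) f = 180x^2 + 900x + 1170
∇ Δ (E_{2} ∘ ∇ ∘ Δ) f = 360x + 720
E_{2} (∇ ∘ Δ) (E_{2} ∘ ∇ ∘ Δ) f = 360x + 1440

g(x) = 360x + 1440


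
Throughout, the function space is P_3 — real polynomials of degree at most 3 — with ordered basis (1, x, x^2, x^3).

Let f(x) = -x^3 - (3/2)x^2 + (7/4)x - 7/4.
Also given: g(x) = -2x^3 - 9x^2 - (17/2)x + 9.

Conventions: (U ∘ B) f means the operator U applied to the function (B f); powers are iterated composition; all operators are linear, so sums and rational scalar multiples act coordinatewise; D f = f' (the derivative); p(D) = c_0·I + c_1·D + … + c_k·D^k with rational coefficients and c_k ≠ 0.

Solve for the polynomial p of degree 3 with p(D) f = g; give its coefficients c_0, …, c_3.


D^0 f = -x^3 - (3/2)x^2 + (7/4)x - 7/4
D^1 f = -3x^2 - 3x + 7/4
D^2 f = -6x - 3
D^3 f = -6
matching coefficients of g against c_0 f + c_1 Df + … from the top degree down determines the c_i
solution: c_0 = 2, c_1 = 2, c_2 = 1, c_3 = -2

p(D) = 2·I + 2·D + D^2 − 2·D^3, i.e. c_0 = 2, c_1 = 2, c_2 = 1, c_3 = -2


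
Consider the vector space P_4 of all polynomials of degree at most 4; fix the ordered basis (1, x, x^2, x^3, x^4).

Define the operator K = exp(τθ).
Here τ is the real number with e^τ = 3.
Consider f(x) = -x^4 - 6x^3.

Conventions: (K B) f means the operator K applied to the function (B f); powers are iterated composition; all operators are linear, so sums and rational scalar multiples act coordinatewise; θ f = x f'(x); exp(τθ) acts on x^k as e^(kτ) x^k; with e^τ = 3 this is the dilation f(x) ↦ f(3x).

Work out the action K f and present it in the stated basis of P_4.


the result is g(x) = -81x^4 - 162x^3

exp(τθ) x^k = e^(kτ) x^k; with e^τ = 3 this sends x^k to 3^k x^k
x^3 ↦ 27 x^3
x^4 ↦ 81 x^4
applying this coordinatewise to f: exp(τθ) f = -81x^4 - 162x^3


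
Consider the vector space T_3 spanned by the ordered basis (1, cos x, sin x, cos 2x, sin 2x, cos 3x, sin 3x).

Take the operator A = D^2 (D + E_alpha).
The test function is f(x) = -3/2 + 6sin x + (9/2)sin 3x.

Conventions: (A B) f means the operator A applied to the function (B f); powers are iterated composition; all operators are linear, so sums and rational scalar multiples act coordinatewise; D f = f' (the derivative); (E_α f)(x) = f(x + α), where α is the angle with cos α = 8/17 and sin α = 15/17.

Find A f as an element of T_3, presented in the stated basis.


D f = 6cos x + (27/2)cos 3x
E_alpha f = -3/2 + (90/17)cos x + (48/17)sin x - (4455/9826)cos 3x - (21996/4913)sin 3x
(D + E_alpha) f = -3/2 + (192/17)cos x + (48/17)sin x + (64098/4913)cos 3x - (21996/4913)sin 3x
D (D + E_alpha) f = (48/17)cos x - (192/17)sin x - (65988/4913)cos 3x - (192294/4913)sin 3x
D D (D + E_alpha) f = -(192/17)cos x - (48/17)sin x - (576882/4913)cos 3x + (197964/4913)sin 3x

the image equals g(x) = -(192/17)cos x - (48/17)sin x - (576882/4913)cos 3x + (197964/4913)sin 3x


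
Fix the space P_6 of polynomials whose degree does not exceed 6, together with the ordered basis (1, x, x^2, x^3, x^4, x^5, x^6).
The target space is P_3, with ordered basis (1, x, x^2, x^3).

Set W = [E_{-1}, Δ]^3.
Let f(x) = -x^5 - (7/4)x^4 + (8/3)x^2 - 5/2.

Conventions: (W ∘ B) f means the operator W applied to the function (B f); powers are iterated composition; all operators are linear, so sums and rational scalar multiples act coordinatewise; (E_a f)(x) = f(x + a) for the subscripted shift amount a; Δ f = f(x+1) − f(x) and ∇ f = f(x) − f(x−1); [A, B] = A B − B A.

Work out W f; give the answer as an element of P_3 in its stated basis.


Δ f = -5x^4 - 17x^3 - (41/2)x^2 - (20/3)x - 1/12
E_{-1} Δ f = -5x^4 + 3x^3 + (1/2)x^2 + (10/3)x - 23/12
E_{-1} f = -x^5 + (13/4)x^4 - 3x^3 + (13/6)x^2 - (10/3)x - 7/12
Δ E_{-1} f = -5x^4 + 3x^3 + (1/2)x^2 + (10/3)x - 23/12
[E_{-1}, Δ] f = 0
Δ [E_{-1}, Δ] f = 0
E_{-1} Δ [E_{-1}, Δ] f = 0
E_{-1} [E_{-1}, Δ] f = 0
Δ E_{-1} [E_{-1}, Δ] f = 0
[E_{-1}, Δ] [E_{-1}, Δ] f = 0
Δ [E_{-1}, Δ] [E_{-1}, Δ] f = 0
E_{-1} Δ [E_{-1}, Δ] [E_{-1}, Δ] f = 0
E_{-1} [E_{-1}, Δ] [E_{-1}, Δ] f = 0
Δ E_{-1} [E_{-1}, Δ] [E_{-1}, Δ] f = 0
[E_{-1}, Δ] [E_{-1}, Δ] [E_{-1}, Δ] f = 0

the image equals g(x) = 0


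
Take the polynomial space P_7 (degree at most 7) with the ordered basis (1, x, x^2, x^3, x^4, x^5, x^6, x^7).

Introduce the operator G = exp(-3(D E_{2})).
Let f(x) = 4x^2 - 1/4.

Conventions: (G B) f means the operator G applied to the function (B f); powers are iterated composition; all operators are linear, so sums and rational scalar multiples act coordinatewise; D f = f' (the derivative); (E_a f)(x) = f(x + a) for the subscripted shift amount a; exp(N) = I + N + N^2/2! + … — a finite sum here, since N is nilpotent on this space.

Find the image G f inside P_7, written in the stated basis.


g(x) = 4x^2 - 24x - 49/4

order-1 term: -24x - 48
order-2 term: 36
the series for exp(-3(D E_{2})) f terminates at order 2
exp(-3(D E_{2})) f = 4x^2 - 24x - 49/4


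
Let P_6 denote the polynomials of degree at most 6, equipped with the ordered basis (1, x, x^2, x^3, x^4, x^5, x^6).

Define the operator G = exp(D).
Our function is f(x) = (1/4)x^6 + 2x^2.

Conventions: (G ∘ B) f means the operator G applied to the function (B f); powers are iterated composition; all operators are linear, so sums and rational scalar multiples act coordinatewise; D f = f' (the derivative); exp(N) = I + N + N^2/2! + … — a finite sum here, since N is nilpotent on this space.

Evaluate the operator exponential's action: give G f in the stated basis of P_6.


order-1 term: (3/2)x^5 + 4x
order-2 term: (15/4)x^4 + 2
order-3 term: 5x^3
order-4 term: (15/4)x^2
order-5 term: (3/2)x
order-6 term: 1/4
the series for exp(D) f terminates at order 6
exp(D) f = (1/4)x^6 + (3/2)x^5 + (15/4)x^4 + 5x^3 + (23/4)x^2 + (11/2)x + 9/4

the image equals g(x) = (1/4)x^6 + (3/2)x^5 + (15/4)x^4 + 5x^3 + (23/4)x^2 + (11/2)x + 9/4


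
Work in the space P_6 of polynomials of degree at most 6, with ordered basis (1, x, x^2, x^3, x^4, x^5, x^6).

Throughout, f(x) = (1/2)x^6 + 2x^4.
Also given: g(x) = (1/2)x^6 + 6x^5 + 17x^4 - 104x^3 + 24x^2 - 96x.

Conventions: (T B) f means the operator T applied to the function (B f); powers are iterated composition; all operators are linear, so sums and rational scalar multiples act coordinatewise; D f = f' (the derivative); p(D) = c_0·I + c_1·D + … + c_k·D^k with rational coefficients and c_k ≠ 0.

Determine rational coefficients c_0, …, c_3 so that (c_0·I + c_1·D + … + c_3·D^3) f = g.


D^0 f = (1/2)x^6 + 2x^4
D^1 f = 3x^5 + 8x^3
D^2 f = 15x^4 + 24x^2
D^3 f = 60x^3 + 48x
matching coefficients of g against c_0 f + c_1 Df + … from the top degree down determines the c_i
solution: c_0 = 1, c_1 = 2, c_2 = 1, c_3 = -2

c_0 = 1, c_1 = 2, c_2 = 1, c_3 = -2


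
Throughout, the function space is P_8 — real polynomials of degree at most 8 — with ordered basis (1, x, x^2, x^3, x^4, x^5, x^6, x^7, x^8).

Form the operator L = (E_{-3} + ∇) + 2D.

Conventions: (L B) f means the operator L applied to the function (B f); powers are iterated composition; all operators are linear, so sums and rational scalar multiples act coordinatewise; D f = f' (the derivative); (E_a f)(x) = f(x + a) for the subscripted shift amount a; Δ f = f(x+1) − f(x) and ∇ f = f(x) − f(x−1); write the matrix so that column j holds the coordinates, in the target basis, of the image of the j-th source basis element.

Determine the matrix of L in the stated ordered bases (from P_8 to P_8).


image of 1: 1
image of x: x
image of x^2: x^2 + 8
image of x^3: x^3 + 24x - 26
image of x^4: x^4 + 48x^2 - 104x + 80
image of x^5: x^5 + 80x^3 - 260x^2 + 400x - 242
image of x^6: x^6 + 120x^4 - 520x^3 + 1200x^2 - 1452x + 728
image of x^7: x^7 + 168x^5 - 910x^4 + 2800x^3 - 5082x^2 + 5096x - 2186
image of x^8: x^8 + 224x^6 - 1456x^5 + 5600x^4 - 13552x^3 + 20384x^2 - 17488x + 6560
each image's coordinates form column j of the matrix

the matrix is [[1, 0, 8, -26, 80, -242, 728, -2186, 6560]; [0, 1, 0, 24, -104, 400, -1452, 5096, -17488]; [0, 0, 1, 0, 48, -260, 1200, -5082, 20384]; [0, 0, 0, 1, 0, 80, -520, 2800, -13552]; [0, 0, 0, 0, 1, 0, 120, -910, 5600]; [0, 0, 0, 0, 0, 1, 0, 168, -1456]; [0, 0, 0, 0, 0, 0, 1, 0, 224]; [0, 0, 0, 0, 0, 0, 0, 1, 0]; [0, 0, 0, 0, 0, 0, 0, 0, 1]] (rows listed top to bottom)


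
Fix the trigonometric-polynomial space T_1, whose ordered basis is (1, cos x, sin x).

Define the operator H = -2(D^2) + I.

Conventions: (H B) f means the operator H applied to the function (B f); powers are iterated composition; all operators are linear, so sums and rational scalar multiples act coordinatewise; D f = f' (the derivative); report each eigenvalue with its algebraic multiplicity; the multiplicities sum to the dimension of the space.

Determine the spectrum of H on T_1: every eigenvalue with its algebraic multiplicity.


λ = 1 (multiplicity 1), λ = 3 (multiplicity 2)

image of 1: 1
image of cos x: 3cos x
image of sin x: 3sin x
the matrix is diagonal; its diagonal is (1, 3, 3)
for a triangular matrix the eigenvalues are the diagonal entries, with algebraic multiplicity their repetition count


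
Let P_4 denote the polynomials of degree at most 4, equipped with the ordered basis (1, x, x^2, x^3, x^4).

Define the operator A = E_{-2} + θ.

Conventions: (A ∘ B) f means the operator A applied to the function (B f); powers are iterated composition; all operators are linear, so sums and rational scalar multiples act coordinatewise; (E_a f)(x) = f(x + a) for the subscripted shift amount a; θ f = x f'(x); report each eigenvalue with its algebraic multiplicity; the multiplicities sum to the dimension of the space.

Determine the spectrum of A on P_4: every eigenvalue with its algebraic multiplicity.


image of 1: 1
image of x: 2x - 2
image of x^2: 3x^2 - 4x + 4
image of x^3: 4x^3 - 6x^2 + 12x - 8
image of x^4: 5x^4 - 8x^3 + 24x^2 - 32x + 16
the matrix is upper triangular; its diagonal is (1, 2, 3, 4, 5)
for a triangular matrix the eigenvalues are the diagonal entries, with algebraic multiplicity their repetition count

λ = 1 (multiplicity 1), λ = 2 (multiplicity 1), λ = 3 (multiplicity 1), λ = 4 (multiplicity 1), λ = 5 (multiplicity 1)


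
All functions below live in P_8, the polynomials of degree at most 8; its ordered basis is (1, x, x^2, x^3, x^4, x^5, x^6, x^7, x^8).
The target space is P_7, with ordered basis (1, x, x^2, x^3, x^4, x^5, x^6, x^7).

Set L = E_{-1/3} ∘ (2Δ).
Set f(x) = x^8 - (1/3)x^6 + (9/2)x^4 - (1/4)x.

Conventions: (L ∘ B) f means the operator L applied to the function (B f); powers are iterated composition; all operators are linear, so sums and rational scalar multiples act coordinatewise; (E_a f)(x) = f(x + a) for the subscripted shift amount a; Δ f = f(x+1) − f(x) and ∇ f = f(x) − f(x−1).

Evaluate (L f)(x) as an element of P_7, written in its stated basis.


Δ f = 8x^7 + 28x^6 + 54x^5 + 65x^4 + (202/3)x^3 + 50x^2 + 24x + 59/12
(2Δ) f = 16x^7 + 56x^6 + 108x^5 + 130x^4 + (404/3)x^3 + 100x^2 + 48x + 59/6
E_{-1/3} (2Δ) f = 16x^7 + (56/3)x^6 + (100/3)x^5 + (610/27)x^4 + (3788/81)x^3 + (1700/81)x^2 + (9040/729)x + 5191/4374

the result is g(x) = 16x^7 + (56/3)x^6 + (100/3)x^5 + (610/27)x^4 + (3788/81)x^3 + (1700/81)x^2 + (9040/729)x + 5191/4374


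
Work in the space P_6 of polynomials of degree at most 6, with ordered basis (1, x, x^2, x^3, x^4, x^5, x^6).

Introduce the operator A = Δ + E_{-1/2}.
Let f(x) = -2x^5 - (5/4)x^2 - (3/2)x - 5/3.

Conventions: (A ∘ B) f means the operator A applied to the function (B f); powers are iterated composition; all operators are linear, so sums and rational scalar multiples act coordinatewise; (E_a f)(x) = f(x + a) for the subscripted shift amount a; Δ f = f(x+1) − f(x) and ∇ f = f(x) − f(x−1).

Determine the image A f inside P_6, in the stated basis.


g(x) = -2x^5 - 5x^4 - 25x^3 - (75/4)x^2 - (107/8)x - 71/12

Δ f = -10x^4 - 20x^3 - 20x^2 - (25/2)x - 19/4
E_{-1/2} f = -2x^5 + 5x^4 - 5x^3 + (5/4)x^2 - (7/8)x - 7/6
(Δ + E_{-1/2}) f = -2x^5 - 5x^4 - 25x^3 - (75/4)x^2 - (107/8)x - 71/12


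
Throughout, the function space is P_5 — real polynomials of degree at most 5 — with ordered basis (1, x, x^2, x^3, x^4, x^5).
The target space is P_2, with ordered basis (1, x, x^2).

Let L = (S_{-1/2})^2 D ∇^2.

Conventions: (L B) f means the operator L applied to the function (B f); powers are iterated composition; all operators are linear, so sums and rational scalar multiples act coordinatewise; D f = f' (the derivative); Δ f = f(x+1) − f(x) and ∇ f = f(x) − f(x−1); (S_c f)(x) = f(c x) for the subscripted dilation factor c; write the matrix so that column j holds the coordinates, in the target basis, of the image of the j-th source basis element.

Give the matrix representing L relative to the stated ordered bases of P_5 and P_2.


the matrix is [[0, 0, 0, 6, -24, 70]; [0, 0, 0, 0, 6, -30]; [0, 0, 0, 0, 0, 15/4]] (rows listed top to bottom)

image of 1: 0
image of x: 0
image of x^2: 0
image of x^3: 6
image of x^4: 6x - 24
image of x^5: (15/4)x^2 - 30x + 70
each image's coordinates form column j of the matrix


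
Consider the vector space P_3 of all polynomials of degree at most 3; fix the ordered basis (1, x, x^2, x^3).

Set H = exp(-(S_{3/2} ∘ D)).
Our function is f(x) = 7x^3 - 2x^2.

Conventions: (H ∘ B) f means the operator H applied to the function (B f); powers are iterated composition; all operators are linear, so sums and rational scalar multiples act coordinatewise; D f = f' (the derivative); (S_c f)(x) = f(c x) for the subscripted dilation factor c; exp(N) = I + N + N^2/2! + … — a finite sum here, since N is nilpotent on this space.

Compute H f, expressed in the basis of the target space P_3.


order-1 term: -(189/4)x^2 + 6x
order-2 term: (567/8)x - 3
order-3 term: -189/8
the series for exp(-(S_{3/2} ∘ D)) f terminates at order 3
exp(-(S_{3/2} ∘ D)) f = 7x^3 - (197/4)x^2 + (615/8)x - 213/8

the image equals g(x) = 7x^3 - (197/4)x^2 + (615/8)x - 213/8


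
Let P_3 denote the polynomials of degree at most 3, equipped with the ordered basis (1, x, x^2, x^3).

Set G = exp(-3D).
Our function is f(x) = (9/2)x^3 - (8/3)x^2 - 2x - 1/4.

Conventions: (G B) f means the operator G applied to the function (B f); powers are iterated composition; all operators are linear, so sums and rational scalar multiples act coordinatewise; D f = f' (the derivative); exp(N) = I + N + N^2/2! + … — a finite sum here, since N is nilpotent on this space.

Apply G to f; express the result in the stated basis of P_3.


order-1 term: -(81/2)x^2 + 16x + 6
order-2 term: (243/2)x - 24
order-3 term: -243/2
the series for exp(-3D) f terminates at order 3
exp(-3D) f = (9/2)x^3 - (259/6)x^2 + (271/2)x - 559/4

the image equals g(x) = (9/2)x^3 - (259/6)x^2 + (271/2)x - 559/4


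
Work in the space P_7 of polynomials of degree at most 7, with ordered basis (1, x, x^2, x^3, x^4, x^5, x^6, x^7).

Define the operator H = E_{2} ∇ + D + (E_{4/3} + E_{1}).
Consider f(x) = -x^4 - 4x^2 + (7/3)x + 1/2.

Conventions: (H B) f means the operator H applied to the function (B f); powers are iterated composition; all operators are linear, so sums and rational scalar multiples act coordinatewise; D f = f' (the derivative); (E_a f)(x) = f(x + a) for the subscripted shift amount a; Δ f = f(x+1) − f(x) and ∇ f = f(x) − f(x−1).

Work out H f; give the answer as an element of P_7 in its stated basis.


g(x) = -2x^4 - (52/3)x^3 - (128/3)x^2 - (1930/27)x - 2524/81

∇ f = -4x^3 + 6x^2 - 12x + 22/3
E_{2} ∇ f = -4x^3 - 18x^2 - 36x - 74/3
D f = -4x^3 - 8x + 7/3
E_{4/3} f = -x^4 - (16/3)x^3 - (44/3)x^2 - (481/27)x - 1079/162
E_{1} f = -x^4 - 4x^3 - 10x^2 - (29/3)x - 13/6
(E_{4/3} + E_{1}) f = -2x^4 - (28/3)x^3 - (74/3)x^2 - (742/27)x - 715/81
(E_{2} ∇ + D + (E_{4/3} + E_{1})) f = -2x^4 - (52/3)x^3 - (128/3)x^2 - (1930/27)x - 2524/81


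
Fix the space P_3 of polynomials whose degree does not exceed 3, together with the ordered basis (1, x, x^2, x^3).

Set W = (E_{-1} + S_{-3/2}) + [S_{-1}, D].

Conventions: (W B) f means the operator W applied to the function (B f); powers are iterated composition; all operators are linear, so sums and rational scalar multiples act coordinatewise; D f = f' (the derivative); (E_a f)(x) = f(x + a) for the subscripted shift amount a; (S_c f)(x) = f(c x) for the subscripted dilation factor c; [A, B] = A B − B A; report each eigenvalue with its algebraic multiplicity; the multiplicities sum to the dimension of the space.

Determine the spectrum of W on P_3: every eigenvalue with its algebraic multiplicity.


image of 1: 2
image of x: -(1/2)x + 1
image of x^2: (13/4)x^2 - 6x + 1
image of x^3: -(19/8)x^3 + 3x^2 + 3x - 1
the matrix is upper triangular; its diagonal is (2, -1/2, 13/4, -19/8)
for a triangular matrix the eigenvalues are the diagonal entries, with algebraic multiplicity their repetition count

λ = -19/8 (multiplicity 1), λ = -1/2 (multiplicity 1), λ = 2 (multiplicity 1), λ = 13/4 (multiplicity 1)


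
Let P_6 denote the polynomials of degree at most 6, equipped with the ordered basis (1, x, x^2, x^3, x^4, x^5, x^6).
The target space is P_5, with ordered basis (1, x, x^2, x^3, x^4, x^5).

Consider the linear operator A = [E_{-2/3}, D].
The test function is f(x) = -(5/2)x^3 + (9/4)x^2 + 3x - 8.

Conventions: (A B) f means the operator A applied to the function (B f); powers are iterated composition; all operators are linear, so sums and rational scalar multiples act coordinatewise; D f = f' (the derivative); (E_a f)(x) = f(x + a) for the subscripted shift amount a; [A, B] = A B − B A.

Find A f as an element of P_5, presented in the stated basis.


D f = -(15/2)x^2 + (9/2)x + 3
E_{-2/3} D f = -(15/2)x^2 + (29/2)x - 10/3
E_{-2/3} f = -(5/2)x^3 + (29/4)x^2 - (10/3)x - 223/27
D E_{-2/3} f = -(15/2)x^2 + (29/2)x - 10/3
[E_{-2/3}, D] f = 0

the image equals g(x) = 0


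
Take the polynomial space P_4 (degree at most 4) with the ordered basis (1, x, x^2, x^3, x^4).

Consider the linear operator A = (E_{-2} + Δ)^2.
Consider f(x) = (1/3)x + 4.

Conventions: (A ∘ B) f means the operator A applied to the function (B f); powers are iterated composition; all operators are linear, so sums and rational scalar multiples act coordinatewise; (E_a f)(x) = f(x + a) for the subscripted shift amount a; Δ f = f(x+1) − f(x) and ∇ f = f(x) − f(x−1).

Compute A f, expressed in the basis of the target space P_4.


the image equals g(x) = (1/3)x + 10/3

E_{-2} f = (1/3)x + 10/3
Δ f = 1/3
(E_{-2} + Δ) f = (1/3)x + 11/3
E_{-2} (E_{-2} + Δ) f = (1/3)x + 3
Δ (E_{-2} + Δ) f = 1/3
(E_{-2} + Δ) (E_{-2} + Δ) f = (1/3)x + 10/3


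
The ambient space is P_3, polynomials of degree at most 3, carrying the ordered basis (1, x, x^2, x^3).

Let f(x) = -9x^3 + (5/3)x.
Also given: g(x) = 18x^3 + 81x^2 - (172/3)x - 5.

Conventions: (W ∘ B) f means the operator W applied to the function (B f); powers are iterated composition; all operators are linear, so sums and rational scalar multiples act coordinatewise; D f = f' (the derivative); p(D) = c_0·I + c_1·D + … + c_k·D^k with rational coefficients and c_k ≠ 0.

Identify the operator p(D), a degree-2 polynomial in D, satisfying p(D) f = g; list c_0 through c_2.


p(D) = -2·I − 3·D + D^2, i.e. c_0 = -2, c_1 = -3, c_2 = 1

D^0 f = -9x^3 + (5/3)x
D^1 f = -27x^2 + 5/3
D^2 f = -54x
matching coefficients of g against c_0 f + c_1 Df + … from the top degree down determines the c_i
solution: c_0 = -2, c_1 = -3, c_2 = 1


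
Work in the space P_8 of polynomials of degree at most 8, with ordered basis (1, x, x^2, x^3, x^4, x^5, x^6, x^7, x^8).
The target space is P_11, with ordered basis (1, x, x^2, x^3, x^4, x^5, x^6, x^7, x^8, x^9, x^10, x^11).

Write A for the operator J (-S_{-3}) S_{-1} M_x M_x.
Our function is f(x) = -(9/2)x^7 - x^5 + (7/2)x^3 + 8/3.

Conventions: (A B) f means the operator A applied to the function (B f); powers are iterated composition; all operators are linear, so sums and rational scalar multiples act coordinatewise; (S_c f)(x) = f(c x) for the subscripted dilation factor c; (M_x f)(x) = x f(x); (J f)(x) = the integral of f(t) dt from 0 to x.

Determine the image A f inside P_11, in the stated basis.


M_x f = -(9/2)x^8 - x^6 + (7/2)x^4 + (8/3)x
M_x M_x f = -(9/2)x^9 - x^7 + (7/2)x^5 + (8/3)x^2
S_{-1} M_x M_x f = (9/2)x^9 + x^7 - (7/2)x^5 + (8/3)x^2
S_{-3} (S_{-1} M_x M_x) f = -(177147/2)x^9 - 2187x^7 + (1701/2)x^5 + 24x^2
(-S_{-3}) (S_{-1} M_x M_x) f = (177147/2)x^9 + 2187x^7 - (1701/2)x^5 - 24x^2
J (-S_{-3}) (S_{-1} M_x M_x) f = (177147/20)x^10 + (2187/8)x^8 - (567/4)x^6 - 8x^3

g(x) = (177147/20)x^10 + (2187/8)x^8 - (567/4)x^6 - 8x^3


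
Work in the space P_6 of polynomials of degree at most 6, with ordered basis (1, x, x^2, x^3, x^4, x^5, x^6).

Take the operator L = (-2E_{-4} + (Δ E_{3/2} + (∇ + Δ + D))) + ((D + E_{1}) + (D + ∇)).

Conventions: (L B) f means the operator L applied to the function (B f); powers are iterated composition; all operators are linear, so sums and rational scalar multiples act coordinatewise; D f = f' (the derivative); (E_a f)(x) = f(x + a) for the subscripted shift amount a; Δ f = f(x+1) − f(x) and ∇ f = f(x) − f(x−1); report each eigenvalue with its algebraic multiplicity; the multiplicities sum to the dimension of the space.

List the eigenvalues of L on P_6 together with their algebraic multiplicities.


image of 1: -1
image of x: -x + 16
image of x^2: -x^2 + 32x - 28
image of x^3: -x^3 + 48x^2 - 84x + 577/4
image of x^4: -x^4 + 64x^3 - 168x^2 + 577x - 478
image of x^5: -x^5 + 80x^4 - 280x^3 + (2885/2)x^2 - 2390x + 34273/16
image of x^6: -x^6 + 96x^5 - 420x^4 + 2885x^3 - 7170x^2 + (102819/8)x - 31837/4
the matrix is upper triangular; its diagonal is (-1, -1, -1, -1, -1, -1, -1)
for a triangular matrix the eigenvalues are the diagonal entries, with algebraic multiplicity their repetition count

λ = -1 (multiplicity 7)


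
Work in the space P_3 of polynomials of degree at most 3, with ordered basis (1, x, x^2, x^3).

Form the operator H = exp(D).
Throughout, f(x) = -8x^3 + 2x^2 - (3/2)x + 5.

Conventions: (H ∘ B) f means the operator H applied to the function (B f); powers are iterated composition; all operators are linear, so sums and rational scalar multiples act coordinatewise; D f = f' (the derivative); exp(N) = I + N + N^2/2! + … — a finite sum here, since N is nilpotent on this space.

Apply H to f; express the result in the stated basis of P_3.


order-1 term: -24x^2 + 4x - 3/2
order-2 term: -24x + 2
order-3 term: -8
the series for exp(D) f terminates at order 3
exp(D) f = -8x^3 - 22x^2 - (43/2)x - 5/2

the image equals g(x) = -8x^3 - 22x^2 - (43/2)x - 5/2


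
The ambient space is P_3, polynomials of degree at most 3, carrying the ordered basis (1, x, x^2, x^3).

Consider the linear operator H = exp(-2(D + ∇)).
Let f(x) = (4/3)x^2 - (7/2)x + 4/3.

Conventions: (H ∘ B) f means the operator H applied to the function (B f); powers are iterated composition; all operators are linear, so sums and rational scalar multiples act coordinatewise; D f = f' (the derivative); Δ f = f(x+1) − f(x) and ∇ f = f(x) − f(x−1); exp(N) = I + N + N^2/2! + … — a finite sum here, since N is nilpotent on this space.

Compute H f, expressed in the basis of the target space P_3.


order-1 term: -(32/3)x + 50/3
order-2 term: 64/3
the series for exp(-2(D + ∇)) f terminates at order 2
exp(-2(D + ∇)) f = (4/3)x^2 - (85/6)x + 118/3

the result is g(x) = (4/3)x^2 - (85/6)x + 118/3


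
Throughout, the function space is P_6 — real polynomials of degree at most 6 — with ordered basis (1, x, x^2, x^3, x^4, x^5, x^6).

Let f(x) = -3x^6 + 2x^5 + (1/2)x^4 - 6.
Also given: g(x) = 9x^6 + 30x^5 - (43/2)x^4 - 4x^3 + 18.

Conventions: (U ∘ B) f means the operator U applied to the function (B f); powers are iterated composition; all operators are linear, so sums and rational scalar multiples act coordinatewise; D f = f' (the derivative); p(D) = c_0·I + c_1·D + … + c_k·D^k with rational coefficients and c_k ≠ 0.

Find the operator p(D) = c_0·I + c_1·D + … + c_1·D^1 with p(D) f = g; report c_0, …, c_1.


p(D) = -3·I − 2·D, i.e. c_0 = -3, c_1 = -2

D^0 f = -3x^6 + 2x^5 + (1/2)x^4 - 6
D^1 f = -18x^5 + 10x^4 + 2x^3
matching coefficients of g against c_0 f + c_1 Df + … from the top degree down determines the c_i
solution: c_0 = -3, c_1 = -2


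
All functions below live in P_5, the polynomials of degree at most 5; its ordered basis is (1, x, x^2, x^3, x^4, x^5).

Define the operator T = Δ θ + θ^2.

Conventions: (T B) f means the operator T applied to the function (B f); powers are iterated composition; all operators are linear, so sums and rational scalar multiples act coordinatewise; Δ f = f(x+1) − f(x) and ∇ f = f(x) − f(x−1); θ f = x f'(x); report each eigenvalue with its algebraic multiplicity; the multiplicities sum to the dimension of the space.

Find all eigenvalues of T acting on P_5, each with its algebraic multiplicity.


image of 1: 0
image of x: x + 1
image of x^2: 4x^2 + 4x + 2
image of x^3: 9x^3 + 9x^2 + 9x + 3
image of x^4: 16x^4 + 16x^3 + 24x^2 + 16x + 4
image of x^5: 25x^5 + 25x^4 + 50x^3 + 50x^2 + 25x + 5
the matrix is upper triangular; its diagonal is (0, 1, 4, 9, 16, 25)
for a triangular matrix the eigenvalues are the diagonal entries, with algebraic multiplicity their repetition count

λ = 0 (multiplicity 1), λ = 1 (multiplicity 1), λ = 4 (multiplicity 1), λ = 9 (multiplicity 1), λ = 16 (multiplicity 1), λ = 25 (multiplicity 1)


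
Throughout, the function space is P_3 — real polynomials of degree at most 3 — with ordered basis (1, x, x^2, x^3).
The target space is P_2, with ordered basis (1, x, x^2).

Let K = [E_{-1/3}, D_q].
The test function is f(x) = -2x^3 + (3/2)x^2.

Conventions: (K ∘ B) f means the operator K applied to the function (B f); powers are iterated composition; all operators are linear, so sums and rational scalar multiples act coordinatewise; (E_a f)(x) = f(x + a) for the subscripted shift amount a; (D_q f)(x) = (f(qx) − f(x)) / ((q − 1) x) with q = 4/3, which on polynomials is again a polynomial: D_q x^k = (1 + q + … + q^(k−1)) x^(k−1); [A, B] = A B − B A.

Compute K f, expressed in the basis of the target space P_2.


the image equals g(x) = (22/27)x - 67/162

D_q f = -(74/9)x^2 + (7/2)x
E_{-1/3} D_q f = -(74/9)x^2 + (485/54)x - 337/162
E_{-1/3} f = -2x^3 + (7/2)x^2 - (5/3)x + 13/54
D_q E_{-1/3} f = -(74/9)x^2 + (49/6)x - 5/3
[E_{-1/3}, D_q] f = (22/27)x - 67/162


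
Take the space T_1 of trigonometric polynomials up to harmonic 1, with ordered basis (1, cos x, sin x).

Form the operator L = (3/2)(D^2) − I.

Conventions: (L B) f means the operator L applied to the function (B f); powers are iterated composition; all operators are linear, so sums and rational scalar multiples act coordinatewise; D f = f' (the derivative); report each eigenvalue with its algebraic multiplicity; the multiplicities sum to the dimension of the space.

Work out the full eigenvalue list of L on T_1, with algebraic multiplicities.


image of 1: -1
image of cos x: -(5/2)cos x
image of sin x: -(5/2)sin x
the matrix is diagonal; its diagonal is (-1, -5/2, -5/2)
for a triangular matrix the eigenvalues are the diagonal entries, with algebraic multiplicity their repetition count

λ = -5/2 (multiplicity 2), λ = -1 (multiplicity 1)


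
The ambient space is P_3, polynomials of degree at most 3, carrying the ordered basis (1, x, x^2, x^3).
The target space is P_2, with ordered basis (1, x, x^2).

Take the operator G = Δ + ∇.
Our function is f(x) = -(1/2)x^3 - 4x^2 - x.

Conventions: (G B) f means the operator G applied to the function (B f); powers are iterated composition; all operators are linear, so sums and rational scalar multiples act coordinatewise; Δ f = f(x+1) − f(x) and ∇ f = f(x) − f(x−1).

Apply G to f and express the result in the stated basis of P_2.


Δ f = -(3/2)x^2 - (19/2)x - 11/2
∇ f = -(3/2)x^2 - (13/2)x + 5/2
(Δ + ∇) f = -3x^2 - 16x - 3

the image equals g(x) = -3x^2 - 16x - 3


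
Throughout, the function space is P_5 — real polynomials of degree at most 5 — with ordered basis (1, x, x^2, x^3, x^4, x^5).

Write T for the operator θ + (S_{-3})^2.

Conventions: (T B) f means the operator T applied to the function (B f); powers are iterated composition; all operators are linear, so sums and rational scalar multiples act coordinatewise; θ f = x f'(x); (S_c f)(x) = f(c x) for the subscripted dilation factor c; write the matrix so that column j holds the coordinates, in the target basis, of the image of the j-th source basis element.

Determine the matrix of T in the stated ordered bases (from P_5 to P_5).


image of 1: 1
image of x: 10x
image of x^2: 83x^2
image of x^3: 732x^3
image of x^4: 6565x^4
image of x^5: 59054x^5
each image's coordinates form column j of the matrix

the matrix is [[1, 0, 0, 0, 0, 0]; [0, 10, 0, 0, 0, 0]; [0, 0, 83, 0, 0, 0]; [0, 0, 0, 732, 0, 0]; [0, 0, 0, 0, 6565, 0]; [0, 0, 0, 0, 0, 59054]] (rows listed top to bottom)


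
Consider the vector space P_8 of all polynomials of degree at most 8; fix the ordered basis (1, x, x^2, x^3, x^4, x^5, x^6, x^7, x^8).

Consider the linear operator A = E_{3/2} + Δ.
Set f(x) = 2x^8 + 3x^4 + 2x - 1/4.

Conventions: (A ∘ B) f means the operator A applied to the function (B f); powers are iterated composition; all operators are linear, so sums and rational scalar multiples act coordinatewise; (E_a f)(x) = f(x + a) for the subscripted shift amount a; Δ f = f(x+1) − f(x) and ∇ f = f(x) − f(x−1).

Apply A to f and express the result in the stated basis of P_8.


E_{3/2} f = 2x^8 + 24x^7 + 126x^6 + 378x^5 + (2847/4)x^4 + (1737/2)x^3 + (5427/8)x^2 + (2527/8)x + 8857/128
Δ f = 16x^7 + 56x^6 + 112x^5 + 140x^4 + 124x^3 + 74x^2 + 28x + 7
(E_{3/2} + Δ) f = 2x^8 + 40x^7 + 182x^6 + 490x^5 + (3407/4)x^4 + (1985/2)x^3 + (6019/8)x^2 + (2751/8)x + 9753/128

the result is g(x) = 2x^8 + 40x^7 + 182x^6 + 490x^5 + (3407/4)x^4 + (1985/2)x^3 + (6019/8)x^2 + (2751/8)x + 9753/128


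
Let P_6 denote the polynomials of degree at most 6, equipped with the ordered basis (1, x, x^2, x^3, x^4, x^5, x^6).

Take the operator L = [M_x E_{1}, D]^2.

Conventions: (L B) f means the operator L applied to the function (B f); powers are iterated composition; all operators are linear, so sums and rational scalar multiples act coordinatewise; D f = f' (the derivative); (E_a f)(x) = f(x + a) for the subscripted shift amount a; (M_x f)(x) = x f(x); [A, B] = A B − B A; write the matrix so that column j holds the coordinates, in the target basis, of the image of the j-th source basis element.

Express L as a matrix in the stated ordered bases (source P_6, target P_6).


image of 1: 1
image of x: x + 2
image of x^2: x^2 + 4x + 4
image of x^3: x^3 + 6x^2 + 12x + 8
image of x^4: x^4 + 8x^3 + 24x^2 + 32x + 16
image of x^5: x^5 + 10x^4 + 40x^3 + 80x^2 + 80x + 32
image of x^6: x^6 + 12x^5 + 60x^4 + 160x^3 + 240x^2 + 192x + 64
each image's coordinates form column j of the matrix

the matrix is [[1, 2, 4, 8, 16, 32, 64]; [0, 1, 4, 12, 32, 80, 192]; [0, 0, 1, 6, 24, 80, 240]; [0, 0, 0, 1, 8, 40, 160]; [0, 0, 0, 0, 1, 10, 60]; [0, 0, 0, 0, 0, 1, 12]; [0, 0, 0, 0, 0, 0, 1]] (rows listed top to bottom)


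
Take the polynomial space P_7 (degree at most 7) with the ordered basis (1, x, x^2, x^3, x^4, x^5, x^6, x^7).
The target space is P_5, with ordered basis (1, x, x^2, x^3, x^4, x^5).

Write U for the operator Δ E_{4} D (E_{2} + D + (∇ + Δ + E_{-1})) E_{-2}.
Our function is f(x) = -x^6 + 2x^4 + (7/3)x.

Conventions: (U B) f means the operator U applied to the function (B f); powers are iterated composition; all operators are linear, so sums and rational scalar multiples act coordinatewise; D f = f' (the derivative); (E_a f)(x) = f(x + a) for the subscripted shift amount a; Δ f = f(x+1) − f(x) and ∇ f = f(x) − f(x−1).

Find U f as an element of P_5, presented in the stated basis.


E_{-2} f = -x^6 + 12x^5 - 58x^4 + 144x^3 - 192x^2 + (391/3)x - 110/3
E_{2} E_{-2} f = -x^6 + 2x^4 + (7/3)x
D E_{-2} f = -6x^5 + 60x^4 - 232x^3 + 432x^2 - 384x + 391/3
∇ E_{-2} f = -6x^5 + 75x^4 - 372x^3 + 915x^2 - 1114x + 1612/3
Δ E_{-2} f = -6x^5 + 45x^4 - 132x^3 + 189x^2 - 130x + 106/3
E_{-1} E_{-2} f = -x^6 + 18x^5 - 133x^4 + 516x^3 - 1107x^2 + (3733/3)x - 574
(∇ + Δ + E_{-1}) E_{-2} f = -x^6 + 6x^5 - 13x^4 + 12x^3 - 3x^2 + (1/3)x - 4/3
(E_{2} + D + (∇ + Δ + E_{-1})) E_{-2} f = -2x^6 + 49x^4 - 220x^3 + 429x^2 - (1144/3)x + 129
D (E_{2} + D + (∇ + Δ + E_{-1})) E_{-2} f = -12x^5 + 196x^3 - 660x^2 + 858x - 1144/3
E_{4} D (E_{2} + D + (∇ + Δ + E_{-1})) E_{-2} f = -12x^5 - 240x^4 - 1724x^3 - 5988x^2 - 10374x - 21760/3
Δ E_{4} D (E_{2} + D + (∇ + Δ + E_{-1})) E_{-2} f = -60x^4 - 1080x^3 - 6732x^2 - 18168x - 18338

g(x) = -60x^4 - 1080x^3 - 6732x^2 - 18168x - 18338
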